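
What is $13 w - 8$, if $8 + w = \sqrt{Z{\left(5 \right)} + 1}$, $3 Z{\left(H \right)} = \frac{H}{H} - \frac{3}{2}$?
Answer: $-112 + \frac{13 \sqrt{30}}{6} \approx -100.13$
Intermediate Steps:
$Z{\left(H \right)} = - \frac{1}{6}$ ($Z{\left(H \right)} = \frac{\frac{H}{H} - \frac{3}{2}}{3} = \frac{1 - \frac{3}{2}}{3} = \frac{1}{3} \left(- \frac{1}{2}\right) = - \frac{1}{6}$)
$w = -8 + \frac{\sqrt{30}}{6}$ ($w = -8 + \sqrt{- \frac{1}{6} + 1} = -8 + \sqrt{\frac{5}{6}} = -8 + \frac{\sqrt{30}}{6} \approx -7.0871$)
$13 w - 8 = 13 \left(-8 + \frac{\sqrt{30}}{6}\right) - 8 = \left(-104 + \frac{13 \sqrt{30}}{6}\right) - 8 = -112 + \frac{13 \sqrt{30}}{6}$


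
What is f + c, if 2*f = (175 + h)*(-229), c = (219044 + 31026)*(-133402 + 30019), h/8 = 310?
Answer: -51706581615/2 ≈ -2.5853e+10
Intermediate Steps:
h = 2480 (h = 8*310 = 2480)
c = -25852986810 (c = 250070*(-103383) = -25852986810)
f = -607995/2 (f = ((175 + 2480)*(-229))/2 = (2655*(-229))/2 = (½)*(-607995) = -607995/2 ≈ -3.0400e+5)
f + c = -607995/2 - 25852986810 = -51706581615/2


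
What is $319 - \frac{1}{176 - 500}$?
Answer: $\frac{103357}{324} \approx 319.0$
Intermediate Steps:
$319 - \frac{1}{176 - 500} = 319 - \frac{1}{-324} = 319 - - \frac{1}{324} = 319 + \frac{1}{324} = \frac{103357}{324}$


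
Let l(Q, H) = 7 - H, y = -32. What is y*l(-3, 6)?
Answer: -32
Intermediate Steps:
y*l(-3, 6) = -32*(7 - 1*6) = -32*(7 - 6) = -32*1 = -32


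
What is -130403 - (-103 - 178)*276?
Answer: -52847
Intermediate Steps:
-130403 - (-103 - 178)*276 = -130403 - (-281)*276 = -130403 - 1*(-77556) = -130403 + 77556 = -52847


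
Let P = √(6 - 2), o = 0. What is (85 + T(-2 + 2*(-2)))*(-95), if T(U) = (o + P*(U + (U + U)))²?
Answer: -131195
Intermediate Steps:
P = 2 (P = √4 = 2)
T(U) = 36*U² (T(U) = (0 + 2*(U + (U + U)))² = (0 + 2*(U + 2*U))² = (0 + 2*(3*U))² = (0 + 6*U)² = (6*U)² = 36*U²)
(85 + T(-2 + 2*(-2)))*(-95) = (85 + 36*(-2 + 2*(-2))²)*(-95) = (85 + 36*(-2 - 4)²)*(-95) = (85 + 36*(-6)²)*(-95) = (85 + 36*36)*(-95) = (85 + 1296)*(-95) = 1381*(-95) = -131195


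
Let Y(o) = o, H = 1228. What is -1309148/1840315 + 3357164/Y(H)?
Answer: 1544157908229/564976705 ≈ 2733.1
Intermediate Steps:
-1309148/1840315 + 3357164/Y(H) = -1309148/1840315 + 3357164/1228 = -1309148*1/1840315 + 3357164*(1/1228) = -1309148/1840315 + 839291/307 = 1544157908229/564976705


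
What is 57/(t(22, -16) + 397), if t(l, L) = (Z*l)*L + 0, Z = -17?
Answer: 19/2127 ≈ 0.0089328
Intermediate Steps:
t(l, L) = -17*L*l (t(l, L) = (-17*l)*L + 0 = -17*L*l + 0 = -17*L*l)
57/(t(22, -16) + 397) = 57/(-17*(-16)*22 + 397) = 57/(5984 + 397) = 57/6381 = (1/6381)*57 = 19/2127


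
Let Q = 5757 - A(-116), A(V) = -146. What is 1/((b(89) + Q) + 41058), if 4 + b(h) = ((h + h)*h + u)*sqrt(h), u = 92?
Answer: -46957/20391459835 + 15934*sqrt(89)/20391459835 ≈ 5.0690e-6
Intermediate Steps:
Q = 5903 (Q = 5757 - 1*(-146) = 5757 + 146 = 5903)
b(h) = -4 + sqrt(h)*(92 + 2*h**2) (b(h) = -4 + ((h + h)*h + 92)*sqrt(h) = -4 + ((2*h)*h + 92)*sqrt(h) = -4 + (2*h**2 + 92)*sqrt(h) = -4 + (92 + 2*h**2)*sqrt(h) = -4 + sqrt(h)*(92 + 2*h**2))
1/((b(89) + Q) + 41058) = 1/(((-4 + 2*89**(5/2) + 92*sqrt(89)) + 5903) + 41058) = 1/(((-4 + 2*(7921*sqrt(89)) + 92*sqrt(89)) + 5903) + 41058) = 1/(((-4 + 15842*sqrt(89) + 92*sqrt(89)) + 5903) + 41058) = 1/(((-4 + 15934*sqrt(89)) + 5903) + 41058) = 1/((5899 + 15934*sqrt(89)) + 41058) = 1/(46957 + 15934*sqrt(89))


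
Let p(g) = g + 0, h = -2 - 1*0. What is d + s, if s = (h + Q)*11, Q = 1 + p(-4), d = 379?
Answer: 324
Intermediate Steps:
h = -2 (h = -2 + 0 = -2)
p(g) = g
Q = -3 (Q = 1 - 4 = -3)
s = -55 (s = (-2 - 3)*11 = -5*11 = -55)
d + s = 379 - 55 = 324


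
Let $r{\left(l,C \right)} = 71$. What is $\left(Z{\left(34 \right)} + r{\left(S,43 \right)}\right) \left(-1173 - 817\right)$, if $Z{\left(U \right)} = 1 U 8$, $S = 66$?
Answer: $-682570$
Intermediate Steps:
$Z{\left(U \right)} = 8 U$ ($Z{\left(U \right)} = U 8 = 8 U$)
$\left(Z{\left(34 \right)} + r{\left(S,43 \right)}\right) \left(-1173 - 817\right) = \left(8 \cdot 34 + 71\right) \left(-1173 - 817\right) = \left(272 + 71\right) \left(-1990\right) = 343 \left(-1990\right) = -682570$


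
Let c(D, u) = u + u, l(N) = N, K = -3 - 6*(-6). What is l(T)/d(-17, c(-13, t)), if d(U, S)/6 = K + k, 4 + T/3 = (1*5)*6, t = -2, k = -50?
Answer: -13/17 ≈ -0.76471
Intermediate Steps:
K = 33 (K = -3 + 36 = 33)
T = 78 (T = -12 + 3*((1*5)*6) = -12 + 3*(5*6) = -12 + 3*30 = -12 + 90 = 78)
c(D, u) = 2*u
d(U, S) = -102 (d(U, S) = 6*(33 - 50) = 6*(-17) = -102)
l(T)/d(-17, c(-13, t)) = 78/(-102) = 78*(-1/102) = -13/17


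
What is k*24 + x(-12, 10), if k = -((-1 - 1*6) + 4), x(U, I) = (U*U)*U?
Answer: -1656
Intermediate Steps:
x(U, I) = U³ (x(U, I) = U²*U = U³)
k = 3 (k = -((-1 - 6) + 4) = -(-7 + 4) = -1*(-3) = 3)
k*24 + x(-12, 10) = 3*24 + (-12)³ = 72 - 1728 = -1656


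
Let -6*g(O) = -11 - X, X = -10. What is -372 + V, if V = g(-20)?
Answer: -2231/6 ≈ -371.83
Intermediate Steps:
g(O) = ⅙ (g(O) = -(-11 - 1*(-10))/6 = -(-11 + 10)/6 = -⅙*(-1) = ⅙)
V = ⅙ ≈ 0.16667
-372 + V = -372 + ⅙ = -2231/6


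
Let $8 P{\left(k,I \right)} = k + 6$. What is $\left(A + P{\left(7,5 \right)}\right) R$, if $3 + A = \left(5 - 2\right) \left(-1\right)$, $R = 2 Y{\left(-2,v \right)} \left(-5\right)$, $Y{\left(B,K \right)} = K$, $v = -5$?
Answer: $- \frac{875}{4} \approx -218.75$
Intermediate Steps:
$P{\left(k,I \right)} = \frac{3}{4} + \frac{k}{8}$ ($P{\left(k,I \right)} = \frac{k + 6}{8} = \frac{6 + k}{8} = \frac{3}{4} + \frac{k}{8}$)
$R = 50$ ($R = 2 \left(-5\right) \left(-5\right) = \left(-10\right) \left(-5\right) = 50$)
$A = -6$ ($A = -3 + \left(5 - 2\right) \left(-1\right) = -3 + 3 \left(-1\right) = -3 - 3 = -6$)
$\left(A + P{\left(7,5 \right)}\right) R = \left(-6 + \left(\frac{3}{4} + \frac{1}{8} \cdot 7\right)\right) 50 = \left(-6 + \left(\frac{3}{4} + \frac{7}{8}\right)\right) 50 = \left(-6 + \frac{13}{8}\right) 50 = \left(- \frac{35}{8}\right) 50 = - \frac{875}{4}$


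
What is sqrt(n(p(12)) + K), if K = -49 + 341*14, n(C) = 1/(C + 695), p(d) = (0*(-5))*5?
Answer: 2*sqrt(570573455)/695 ≈ 68.739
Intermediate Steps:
p(d) = 0 (p(d) = 0*5 = 0)
n(C) = 1/(695 + C)
K = 4725 (K = -49 + 4774 = 4725)
sqrt(n(p(12)) + K) = sqrt(1/(695 + 0) + 4725) = sqrt(1/695 + 4725) = sqrt(3283876/695) = 2*sqrt(570573455)/695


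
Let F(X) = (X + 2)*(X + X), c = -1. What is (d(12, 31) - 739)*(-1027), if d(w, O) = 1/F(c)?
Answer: 1518933/2 ≈ 7.5947e+5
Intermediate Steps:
F(X) = 2*X*(2 + X) (F(X) = (2 + X)*(2*X) = 2*X*(2 + X))
d(w, O) = -½ (d(w, O) = 1/(2*(-1)*(2 - 1)) = 1/(2*(-1)*1) = 1/(-2) = -½)
(d(12, 31) - 739)*(-1027) = (-½ - 739)*(-1027) = -1479/2*(-1027) = 1518933/2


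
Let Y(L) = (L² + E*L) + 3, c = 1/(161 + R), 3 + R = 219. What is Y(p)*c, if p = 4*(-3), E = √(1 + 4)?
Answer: 147/377 - 12*√5/377 ≈ 0.31875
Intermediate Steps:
R = 216 (R = -3 + 219 = 216)
E = √5 ≈ 2.2361
p = -12
c = 1/377 (c = 1/(161 + 216) = 1/377 ≈ 0.0026525)
Y(L) = 3 + L² + L*√5 (Y(L) = (L² + √5*L) + 3 = (L² + L*√5) + 3 = 3 + L² + L*√5)
Y(p)*c = (3 + (-12)² - 12*√5)*(1/377) = (3 + 144 - 12*√5)*(1/377) = (147 - 12*√5)*(1/377) = 147/377 - 12*√5/377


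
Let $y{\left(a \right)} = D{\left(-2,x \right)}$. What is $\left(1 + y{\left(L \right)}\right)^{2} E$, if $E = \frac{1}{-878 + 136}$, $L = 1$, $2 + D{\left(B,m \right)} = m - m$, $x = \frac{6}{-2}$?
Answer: $- \frac{1}{742} \approx -0.0013477$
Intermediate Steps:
$x = -3$ ($x = 6 \left(- \frac{1}{2}\right) = -3$)
$D{\left(B,m \right)} = -2$ ($D{\left(B,m \right)} = -2 + \left(m - m\right) = -2 + 0 = -2$)
$y{\left(a \right)} = -2$
$E = - \frac{1}{742}$ ($E = \frac{1}{-742} = - \frac{1}{742} \approx -0.0013477$)
$\left(1 + y{\left(L \right)}\right)^{2} E = \left(1 - 2\right)^{2} \left(- \frac{1}{742}\right) = \left(-1\right)^{2} \left(- \frac{1}{742}\right) = 1 \left(- \frac{1}{742}\right) = - \frac{1}{742}$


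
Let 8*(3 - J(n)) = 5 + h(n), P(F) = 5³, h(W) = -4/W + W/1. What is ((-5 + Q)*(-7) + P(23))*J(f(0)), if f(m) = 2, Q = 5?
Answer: 2375/8 ≈ 296.88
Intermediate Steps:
h(W) = W - 4/W (h(W) = -4/W + W*1 = -4/W + W = W - 4/W)
P(F) = 125
J(n) = 19/8 + 1/(2*n) - n/8 (J(n) = 3 - (5 + (n - 4/n))/8 = 3 - (5 + n - 4/n)/8 = 3 + (-5/8 + 1/(2*n) - n/8) = 19/8 + 1/(2*n) - n/8)
((-5 + Q)*(-7) + P(23))*J(f(0)) = ((-5 + 5)*(-7) + 125)*((⅛)*(4 - 1*2² + 19*2)/2) = (0*(-7) + 125)*((⅛)*(½)*(4 - 1*4 + 38)) = (0 + 125)*((⅛)*(½)*(4 - 4 + 38)) = 125*((⅛)*(½)*38) = 125*(19/8) = 2375/8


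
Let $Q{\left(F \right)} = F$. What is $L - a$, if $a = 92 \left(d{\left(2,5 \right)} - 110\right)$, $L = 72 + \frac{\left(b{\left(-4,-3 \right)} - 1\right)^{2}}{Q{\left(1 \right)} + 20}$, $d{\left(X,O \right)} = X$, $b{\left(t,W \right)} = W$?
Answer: $\frac{210184}{21} \approx 10009.0$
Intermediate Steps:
$L = \frac{1528}{21}$ ($L = 72 + \frac{\left(-3 - 1\right)^{2}}{1 + 20} = 72 + \frac{\left(-4\right)^{2}}{21} = 72 + \frac{1}{21} \cdot 16 = 72 + \frac{16}{21} = \frac{1528}{21} \approx 72.762$)
$a = -9936$ ($a = 92 \left(2 - 110\right) = 92 \left(-108\right) = -9936$)
$L - a = \frac{1528}{21} - -9936 = \frac{1528}{21} + 9936 = \frac{210184}{21}$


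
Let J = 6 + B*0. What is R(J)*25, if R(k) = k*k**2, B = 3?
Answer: 5400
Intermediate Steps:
J = 6 (J = 6 + 3*0 = 6 + 0 = 6)
R(k) = k**3
R(J)*25 = 6**3*25 = 216*25 = 5400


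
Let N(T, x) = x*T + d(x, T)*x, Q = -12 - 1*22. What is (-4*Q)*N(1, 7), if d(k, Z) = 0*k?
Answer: 952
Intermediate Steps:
Q = -34 (Q = -12 - 22 = -34)
d(k, Z) = 0
N(T, x) = T*x (N(T, x) = x*T + 0*x = T*x + 0 = T*x)
(-4*Q)*N(1, 7) = (-4*(-34))*(1*7) = 136*7 = 952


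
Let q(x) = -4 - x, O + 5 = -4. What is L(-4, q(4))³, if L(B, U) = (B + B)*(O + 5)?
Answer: 32768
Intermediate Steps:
O = -9 (O = -5 - 4 = -9)
L(B, U) = -8*B (L(B, U) = (B + B)*(-9 + 5) = (2*B)*(-4) = -8*B)
L(-4, q(4))³ = (-8*(-4))³ = 32³ = 32768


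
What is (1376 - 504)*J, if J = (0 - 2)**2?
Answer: 3488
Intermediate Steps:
J = 4 (J = (-2)**2 = 4)
(1376 - 504)*J = (1376 - 504)*4 = 872*4 = 3488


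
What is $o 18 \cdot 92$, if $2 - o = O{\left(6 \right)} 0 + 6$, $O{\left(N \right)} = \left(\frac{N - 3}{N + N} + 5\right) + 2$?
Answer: $-6624$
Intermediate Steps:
$O{\left(N \right)} = 7 + \frac{-3 + N}{2 N}$ ($O{\left(N \right)} = \left(\frac{-3 + N}{2 N} + 5\right) + 2 = \left(5 + \frac{-3 + N}{2 N}\right) + 2 = 7 + \frac{-3 + N}{2 N}$)
$o = -4$ ($o = 2 - \left(\frac{3 \left(-1 + 5 \cdot 6\right)}{2 \cdot 6} \cdot 0 + 6\right) = 2 - \left(\frac{3}{2} \cdot \frac{1}{6} \left(-1 + 30\right) 0 + 6\right) = 2 - \left(\frac{3}{2} \cdot \frac{1}{6} \cdot 29 \cdot 0 + 6\right) = 2 - \left(\frac{29}{4} \cdot 0 + 6\right) = 2 - \left(0 + 6\right) = 2 - 6 = -4$)
$o 18 \cdot 92 = \left(-4\right) 18 \cdot 92 = \left(-72\right) 92 = -6624$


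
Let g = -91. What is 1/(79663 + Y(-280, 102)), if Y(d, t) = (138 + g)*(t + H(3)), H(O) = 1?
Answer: 1/84504 ≈ 1.1834e-5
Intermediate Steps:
Y(d, t) = 47 + 47*t (Y(d, t) = (138 - 91)*(t + 1) = 47*(1 + t) = 47 + 47*t)
1/(79663 + Y(-280, 102)) = 1/(79663 + (47 + 47*102)) = 1/(79663 + (47 + 4794)) = 1/(79663 + 4841) = 1/84504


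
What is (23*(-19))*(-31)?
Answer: 13547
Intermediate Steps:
(23*(-19))*(-31) = -437*(-31) = 13547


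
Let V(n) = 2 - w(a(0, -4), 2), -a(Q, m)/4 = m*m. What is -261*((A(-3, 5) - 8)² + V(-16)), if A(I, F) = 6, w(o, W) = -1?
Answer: -1827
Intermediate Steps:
a(Q, m) = -4*m² (a(Q, m) = -4*m*m = -4*m²)
V(n) = 3 (V(n) = 2 - 1*(-1) = 2 + 1 = 3)
-261*((A(-3, 5) - 8)² + V(-16)) = -261*((6 - 8)² + 3) = -261*((-2)² + 3) = -261*(4 + 3) = -261*7 = -1827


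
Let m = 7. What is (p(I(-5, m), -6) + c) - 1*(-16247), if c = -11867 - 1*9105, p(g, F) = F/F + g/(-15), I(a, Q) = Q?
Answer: -70867/15 ≈ -4724.5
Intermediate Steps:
p(g, F) = 1 - g/15 (p(g, F) = 1 + g*(-1/15) = 1 - g/15)
c = -20972 (c = -11867 - 9105 = -20972)
(p(I(-5, m), -6) + c) - 1*(-16247) = ((1 - 1/15*7) - 20972) - 1*(-16247) = ((1 - 7/15) - 20972) + 16247 = (8/15 - 20972) + 16247 = -314572/15 + 16247 = -70867/15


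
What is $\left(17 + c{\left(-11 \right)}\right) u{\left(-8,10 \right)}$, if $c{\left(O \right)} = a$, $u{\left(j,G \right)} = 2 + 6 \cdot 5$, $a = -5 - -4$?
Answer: $512$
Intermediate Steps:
$a = -1$ ($a = -5 + 4 = -1$)
$u{\left(j,G \right)} = 32$ ($u{\left(j,G \right)} = 2 + 30 = 32$)
$c{\left(O \right)} = -1$
$\left(17 + c{\left(-11 \right)}\right) u{\left(-8,10 \right)} = \left(17 - 1\right) 32 = 16 \cdot 32 = 512$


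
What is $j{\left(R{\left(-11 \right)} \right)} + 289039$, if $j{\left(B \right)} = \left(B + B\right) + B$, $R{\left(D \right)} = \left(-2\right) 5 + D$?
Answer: $288976$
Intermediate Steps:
$R{\left(D \right)} = -10 + D$
$j{\left(B \right)} = 3 B$ ($j{\left(B \right)} = 2 B + B = 3 B$)
$j{\left(R{\left(-11 \right)} \right)} + 289039 = 3 \left(-10 - 11\right) + 289039 = 3 \left(-21\right) + 289039 = -63 + 289039 = 288976$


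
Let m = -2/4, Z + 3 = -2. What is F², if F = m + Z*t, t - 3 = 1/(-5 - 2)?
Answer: 42849/196 ≈ 218.62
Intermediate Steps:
Z = -5 (Z = -3 - 2 = -5)
m = -½ (m = -2*¼ = -½ ≈ -0.50000)
t = 20/7 (t = 3 + 1/(-5 - 2) = 3 + 1/(-7) = 3 - ⅐ = 20/7 ≈ 2.8571)
F = -207/14 (F = -½ - 5*20/7 = -½ - 100/7 = -207/14 ≈ -14.786)
F² = (-207/14)² = 42849/196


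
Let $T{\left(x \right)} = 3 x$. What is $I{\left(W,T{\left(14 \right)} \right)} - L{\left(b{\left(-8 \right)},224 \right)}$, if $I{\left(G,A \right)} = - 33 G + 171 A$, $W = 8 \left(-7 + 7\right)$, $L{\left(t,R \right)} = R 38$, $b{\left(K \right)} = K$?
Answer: $-1330$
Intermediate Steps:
$L{\left(t,R \right)} = 38 R$
$W = 0$ ($W = 8 \cdot 0 = 0$)
$I{\left(W,T{\left(14 \right)} \right)} - L{\left(b{\left(-8 \right)},224 \right)} = \left(\left(-33\right) 0 + 171 \cdot 3 \cdot 14\right) - 38 \cdot 224 = \left(0 + 171 \cdot 42\right) - 8512 = \left(0 + 7182\right) - 8512 = 7182 - 8512 = -1330$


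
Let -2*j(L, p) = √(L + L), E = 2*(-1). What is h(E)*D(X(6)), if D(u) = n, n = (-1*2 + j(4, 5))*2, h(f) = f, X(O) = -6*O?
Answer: 8 + 4*√2 ≈ 13.657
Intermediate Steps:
E = -2
j(L, p) = -√2*√L/2 (j(L, p) = -√(L + L)/2 = -√2*√L/2)
n = -4 - 2*√2 (n = (-1*2 - √2*√4/2)*2 = (-2 - ½*√2*2)*2 = (-2 - √2)*2 = -4 - 2*√2 ≈ -6.8284)
D(u) = -4 - 2*√2
h(E)*D(X(6)) = -2*(-4 - 2*√2) = 8 + 4*√2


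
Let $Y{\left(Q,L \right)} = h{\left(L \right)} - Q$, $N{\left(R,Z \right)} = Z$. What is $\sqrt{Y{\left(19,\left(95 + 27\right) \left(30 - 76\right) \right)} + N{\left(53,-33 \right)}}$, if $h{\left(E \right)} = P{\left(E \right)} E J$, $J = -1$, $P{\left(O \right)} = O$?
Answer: $2 i \sqrt{7873649} \approx 5612.0 i$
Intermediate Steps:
$h{\left(E \right)} = - E^{2}$ ($h{\left(E \right)} = E E \left(-1\right) = E^{2} \left(-1\right) = - E^{2}$)
$Y{\left(Q,L \right)} = - Q - L^{2}$ ($Y{\left(Q,L \right)} = - L^{2} - Q = - Q - L^{2}$)
$\sqrt{Y{\left(19,\left(95 + 27\right) \left(30 - 76\right) \right)} + N{\left(53,-33 \right)}} = \sqrt{\left(\left(-1\right) 19 - \left(\left(95 + 27\right) \left(30 - 76\right)\right)^{2}\right) - 33} = \sqrt{\left(-19 - \left(122 \left(-46\right)\right)^{2}\right) - 33} = \sqrt{\left(-19 - \left(-5612\right)^{2}\right) - 33} = \sqrt{\left(-19 - 31494544\right) - 33} = \sqrt{-31494563 - 33} = \sqrt{-31494596} = 2 i \sqrt{7873649}$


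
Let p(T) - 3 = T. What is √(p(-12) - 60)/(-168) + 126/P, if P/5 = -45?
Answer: -14/25 - I*√69/168 ≈ -0.56 - 0.049444*I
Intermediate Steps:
P = -225 (P = 5*(-45) = -225)
p(T) = 3 + T
√(p(-12) - 60)/(-168) + 126/P = √((3 - 12) - 60)/(-168) + 126/(-225) = √(-9 - 60)*(-1/168) + 126*(-1/225) = √(-69)*(-1/168) - 14/25 = (I*√69)*(-1/168) - 14/25 = -I*√69/168 - 14/25 = -14/25 - I*√69/168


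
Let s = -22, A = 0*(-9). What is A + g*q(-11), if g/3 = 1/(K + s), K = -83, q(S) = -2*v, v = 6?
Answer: 12/35 ≈ 0.34286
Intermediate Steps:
A = 0
q(S) = -12 (q(S) = -2*6 = -12)
g = -1/35 (g = 3/(-83 - 22) = 3/(-105) = 3*(-1/105) = -1/35 ≈ -0.028571)
A + g*q(-11) = 0 - 1/35*(-12) = 0 + 12/35 = 12/35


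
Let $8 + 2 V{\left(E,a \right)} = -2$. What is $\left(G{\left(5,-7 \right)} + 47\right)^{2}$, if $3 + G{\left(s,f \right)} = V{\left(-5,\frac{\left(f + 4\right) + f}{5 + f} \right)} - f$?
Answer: $2116$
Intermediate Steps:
$V{\left(E,a \right)} = -5$ ($V{\left(E,a \right)} = -4 + \frac{1}{2} \left(-2\right) = -4 - 1 = -5$)
$G{\left(s,f \right)} = -8 - f$ ($G{\left(s,f \right)} = -3 - \left(5 + f\right) = -8 - f$)
$\left(G{\left(5,-7 \right)} + 47\right)^{2} = \left(\left(-8 - -7\right) + 47\right)^{2} = \left(\left(-8 + 7\right) + 47\right)^{2} = \left(-1 + 47\right)^{2} = 46^{2} = 2116$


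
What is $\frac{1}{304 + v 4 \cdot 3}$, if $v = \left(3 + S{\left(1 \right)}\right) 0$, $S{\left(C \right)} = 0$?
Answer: $\frac{1}{304} \approx 0.0032895$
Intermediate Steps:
$v = 0$ ($v = \left(3 + 0\right) 0 = 3 \cdot 0 = 0$)
$\frac{1}{304 + v 4 \cdot 3} = \frac{1}{304 + 0 \cdot 4 \cdot 3} = \frac{1}{304 + 0 \cdot 12} = \frac{1}{304 + 0} = \frac{1}{304}$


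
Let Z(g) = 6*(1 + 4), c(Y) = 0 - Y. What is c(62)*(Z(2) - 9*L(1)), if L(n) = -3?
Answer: -3534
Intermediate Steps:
c(Y) = -Y
Z(g) = 30 (Z(g) = 6*5 = 30)
c(62)*(Z(2) - 9*L(1)) = (-1*62)*(30 - 9*(-3)) = -62*(30 + 27) = -62*57 = -3534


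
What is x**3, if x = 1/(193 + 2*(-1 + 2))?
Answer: 1/7414875 ≈ 1.3486e-7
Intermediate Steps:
x = 1/195 (x = 1/(193 + 2*1) = 1/(193 + 2) = 1/195 ≈ 0.0051282)
x**3 = (1/195)**3 = 1/7414875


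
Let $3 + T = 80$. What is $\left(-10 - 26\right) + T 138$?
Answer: $10590$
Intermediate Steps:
$T = 77$ ($T = -3 + 80 = 77$)
$\left(-10 - 26\right) + T 138 = \left(-10 - 26\right) + 77 \cdot 138 = \left(-10 - 26\right) + 10626 = -36 + 10626 = 10590$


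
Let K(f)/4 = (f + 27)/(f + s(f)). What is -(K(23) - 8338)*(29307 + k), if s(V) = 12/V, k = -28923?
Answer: 1730403072/541 ≈ 3.1985e+6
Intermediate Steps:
K(f) = 4*(27 + f)/(f + 12/f) (K(f) = 4*((f + 27)/(f + 12/f)) = 4*((27 + f)/(f + 12/f)) = 4*(27 + f)/(f + 12/f))
-(K(23) - 8338)*(29307 + k) = -(4*23*(27 + 23)/(12 + 23**2) - 8338)*(29307 - 28923) = -(4*23*50/(12 + 529) - 8338)*384 = -(4*23*50/541 - 8338)*384 = -(4*23*(1/541)*50 - 8338)*384 = -(4600/541 - 8338)*384 = -(-4506258)*384/541 = -1*(-1730403072/541) = 1730403072/541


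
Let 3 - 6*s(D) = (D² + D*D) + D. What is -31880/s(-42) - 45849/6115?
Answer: 336661711/7099515 ≈ 47.420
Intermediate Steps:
s(D) = ½ - D²/3 - D/6 (s(D) = ½ - ((D² + D*D) + D)/6 = ½ - ((D² + D²) + D)/6 = ½ - (2*D² + D)/6 = ½ - (D + 2*D²)/6 = ½ + (-D²/3 - D/6) = ½ - D²/3 - D/6)
-31880/s(-42) - 45849/6115 = -31880/(½ - ⅓*(-42)² - ⅙*(-42)) - 45849/6115 = -31880/(½ - ⅓*1764 + 7) - 45849*1/6115 = -31880/(½ - 588 + 7) - 45849/6115 = -31880/(-1161/2) - 45849/6115 = -31880*(-2/1161) - 45849/6115 = 63760/1161 - 45849/6115 = 336661711/7099515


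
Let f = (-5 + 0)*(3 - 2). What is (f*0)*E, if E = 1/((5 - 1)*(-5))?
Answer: 0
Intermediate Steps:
E = -1/20 (E = -⅕/4 = (¼)*(-⅕) = -1/20 ≈ -0.050000)
f = -5 (f = -5*1 = -5)
(f*0)*E = -5*0*(-1/20) = 0*(-1/20) = 0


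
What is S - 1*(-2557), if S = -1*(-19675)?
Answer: 22232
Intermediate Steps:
S = 19675
S - 1*(-2557) = 19675 - 1*(-2557) = 19675 + 2557 = 22232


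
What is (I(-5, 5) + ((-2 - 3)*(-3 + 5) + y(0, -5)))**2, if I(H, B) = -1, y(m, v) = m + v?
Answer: 256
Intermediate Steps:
(I(-5, 5) + ((-2 - 3)*(-3 + 5) + y(0, -5)))**2 = (-1 + ((-2 - 3)*(-3 + 5) + (0 - 5)))**2 = (-1 + (-5*2 - 5))**2 = (-1 + (-10 - 5))**2 = (-1 - 15)**2 = (-16)**2 = 256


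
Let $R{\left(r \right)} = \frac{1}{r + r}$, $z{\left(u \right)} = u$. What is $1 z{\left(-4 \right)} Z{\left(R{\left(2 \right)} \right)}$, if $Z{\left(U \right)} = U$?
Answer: $-1$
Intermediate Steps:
$R{\left(r \right)} = \frac{1}{2 r}$
$1 z{\left(-4 \right)} Z{\left(R{\left(2 \right)} \right)} = 1 \left(-4\right) \frac{1}{2 \cdot 2} = - 4 \cdot \frac{1}{2} \cdot \frac{1}{2} = \left(-4\right) \frac{1}{4} = -1$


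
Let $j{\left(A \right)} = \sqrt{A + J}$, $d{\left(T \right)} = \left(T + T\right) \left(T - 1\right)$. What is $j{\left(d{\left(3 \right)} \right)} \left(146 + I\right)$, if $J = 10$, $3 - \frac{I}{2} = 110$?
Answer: $- 68 \sqrt{22} \approx -318.95$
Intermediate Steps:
$I = -214$ ($I = 6 - 220 = -214$)
$d{\left(T \right)} = 2 T \left(-1 + T\right)$
$j{\left(A \right)} = \sqrt{10 + A}$ ($j{\left(A \right)} = \sqrt{A + 10} = \sqrt{10 + A}$)
$j{\left(d{\left(3 \right)} \right)} \left(146 + I\right) = \sqrt{10 + 2 \cdot 3 \left(-1 + 3\right)} \left(146 - 214\right) = \sqrt{10 + 2 \cdot 3 \cdot 2} \left(-68\right) = \sqrt{10 + 12} \left(-68\right) = \sqrt{22} \left(-68\right) = - 68 \sqrt{22}$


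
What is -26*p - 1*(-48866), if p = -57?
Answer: 50348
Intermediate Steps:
-26*p - 1*(-48866) = -26*(-57) - 1*(-48866) = 1482 + 48866 = 50348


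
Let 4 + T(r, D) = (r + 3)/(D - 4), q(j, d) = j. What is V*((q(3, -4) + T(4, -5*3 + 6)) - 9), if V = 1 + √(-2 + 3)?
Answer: -274/13 ≈ -21.077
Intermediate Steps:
T(r, D) = -4 + (3 + r)/(-4 + D) (T(r, D) = -4 + (r + 3)/(D - 4) = -4 + (3 + r)/(-4 + D))
V = 2 (V = 1 + √1 = 1 + 1 = 2)
V*((q(3, -4) + T(4, -5*3 + 6)) - 9) = 2*((3 + (19 + 4 - 4*(-5*3 + 6))/(-4 + (-5*3 + 6))) - 9) = 2*((3 + (19 + 4 - 4*(-15 + 6))/(-4 + (-15 + 6))) - 9) = 2*((3 + (19 + 4 - 4*(-9))/(-4 - 9)) - 9) = 2*((3 + (19 + 4 + 36)/(-13)) - 9) = 2*((3 - 1/13*59) - 9) = 2*((3 - 59/13) - 9) = 2*(-20/13 - 9) = 2*(-137/13) = -274/13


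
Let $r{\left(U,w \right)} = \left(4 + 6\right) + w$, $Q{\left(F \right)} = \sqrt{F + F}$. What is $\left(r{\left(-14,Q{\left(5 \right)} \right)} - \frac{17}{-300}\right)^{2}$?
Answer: $\frac{10002289}{90000} + \frac{3017 \sqrt{10}}{150} \approx 174.74$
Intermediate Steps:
$Q{\left(F \right)} = \sqrt{2} \sqrt{F}$ ($Q{\left(F \right)} = \sqrt{2 F} = \sqrt{2} \sqrt{F}$)
$r{\left(U,w \right)} = 10 + w$
$\left(r{\left(-14,Q{\left(5 \right)} \right)} - \frac{17}{-300}\right)^{2} = \left(\left(10 + \sqrt{2} \sqrt{5}\right) - \frac{17}{-300}\right)^{2} = \left(\left(10 + \sqrt{10}\right) - - \frac{17}{300}\right)^{2} = \left(\left(10 + \sqrt{10}\right) + \frac{17}{300}\right)^{2} = \left(\frac{3017}{300} + \sqrt{10}\right)^{2}$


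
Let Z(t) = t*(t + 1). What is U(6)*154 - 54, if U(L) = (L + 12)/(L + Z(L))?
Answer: 15/4 ≈ 3.7500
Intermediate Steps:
Z(t) = t*(1 + t)
U(L) = (12 + L)/(L + L*(1 + L)) (U(L) = (L + 12)/(L + L*(1 + L)) = (12 + L)/(L + L*(1 + L)))
U(6)*154 - 54 = ((12 + 6)/(6*(2 + 6)))*154 - 54 = ((⅙)*18/8)*154 - 54 = ((⅙)*(⅛)*18)*154 - 54 = (3/8)*154 - 54 = 231/4 - 54 = 15/4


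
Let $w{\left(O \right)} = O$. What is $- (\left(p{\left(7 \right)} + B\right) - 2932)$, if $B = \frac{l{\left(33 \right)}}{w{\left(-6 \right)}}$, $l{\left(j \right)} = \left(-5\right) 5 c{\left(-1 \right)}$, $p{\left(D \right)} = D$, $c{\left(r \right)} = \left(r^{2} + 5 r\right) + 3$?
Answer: $\frac{17575}{6} \approx 2929.2$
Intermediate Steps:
$c{\left(r \right)} = 3 + r^{2} + 5 r$
$l{\left(j \right)} = 25$ ($l{\left(j \right)} = \left(-5\right) 5 \left(3 + \left(-1\right)^{2} + 5 \left(-1\right)\right) = - 25 \left(3 + 1 - 5\right) = \left(-25\right) \left(-1\right) = 25$)
$B = - \frac{25}{6}$ ($B = \frac{25}{-6} = 25 \left(- \frac{1}{6}\right) = - \frac{25}{6} \approx -4.1667$)
$- (\left(p{\left(7 \right)} + B\right) - 2932) = - (\left(7 - \frac{25}{6}\right) - 2932) = - (\frac{17}{6} - 2932) = \left(-1\right) \left(- \frac{17575}{6}\right) = \frac{17575}{6}$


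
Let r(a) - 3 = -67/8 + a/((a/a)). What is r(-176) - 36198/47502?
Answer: -3845277/21112 ≈ -182.14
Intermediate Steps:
r(a) = -43/8 + a (r(a) = 3 + (-67/8 + a/((a/a))) = 3 + (-67*⅛ + a/1) = 3 + (-67/8 + a*1) = 3 + (-67/8 + a) = -43/8 + a)
r(-176) - 36198/47502 = (-43/8 - 176) - 36198/47502 = -1451/8 - 36198/47502 = -1451/8 - 1*2011/2639 = -1451/8 - 2011/2639 = -3845277/21112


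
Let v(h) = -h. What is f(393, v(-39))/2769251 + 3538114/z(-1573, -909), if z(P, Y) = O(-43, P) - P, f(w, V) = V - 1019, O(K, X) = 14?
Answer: 9797924177354/4394801337 ≈ 2229.4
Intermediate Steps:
f(w, V) = -1019 + V
z(P, Y) = 14 - P
f(393, v(-39))/2769251 + 3538114/z(-1573, -909) = (-1019 - 1*(-39))/2769251 + 3538114/(14 - 1*(-1573)) = (-1019 + 39)*(1/2769251) + 3538114/(14 + 1573) = -980*1/2769251 + 3538114/1587 = -980/2769251 + 3538114*(1/1587) = -980/2769251 + 3538114/1587 = 9797924177354/4394801337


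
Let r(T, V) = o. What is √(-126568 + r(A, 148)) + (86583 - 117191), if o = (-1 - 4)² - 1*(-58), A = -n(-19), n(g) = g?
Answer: -30608 + I*√126485 ≈ -30608.0 + 355.65*I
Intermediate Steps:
A = 19 (A = -1*(-19) = 19)
o = 83 (o = (-5)² + 58 = 25 + 58 = 83)
r(T, V) = 83
√(-126568 + r(A, 148)) + (86583 - 117191) = √(-126568 + 83) + (86583 - 117191) = √(-126485) - 30608 = I*√126485 - 30608 = -30608 + I*√126485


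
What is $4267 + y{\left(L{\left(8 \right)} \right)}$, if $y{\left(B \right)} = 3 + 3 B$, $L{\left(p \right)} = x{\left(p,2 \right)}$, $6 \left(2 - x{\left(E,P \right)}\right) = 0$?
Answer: $4276$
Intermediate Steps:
$x{\left(E,P \right)} = 2$ ($x{\left(E,P \right)} = 2 - 0 = 2 + 0 = 2$)
$L{\left(p \right)} = 2$
$4267 + y{\left(L{\left(8 \right)} \right)} = 4267 + \left(3 + 3 \cdot 2\right) = 4267 + \left(3 + 6\right) = 4267 + 9 = 4276$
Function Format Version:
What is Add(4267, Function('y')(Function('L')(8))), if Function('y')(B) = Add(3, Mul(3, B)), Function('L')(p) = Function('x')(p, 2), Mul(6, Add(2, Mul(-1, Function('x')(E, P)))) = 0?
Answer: 4276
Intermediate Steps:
Function('x')(E, P) = 2 (Function('x')(E, P) = Add(2, Mul(Rational(-1, 6), 0)) = Add(2, 0) = 2)
Function('L')(p) = 2
Add(4267, Function('y')(Function('L')(8))) = Add(4267, Add(3, Mul(3, 2))) = Add(4267, Add(3, 6)) = Add(4267, 9) = 4276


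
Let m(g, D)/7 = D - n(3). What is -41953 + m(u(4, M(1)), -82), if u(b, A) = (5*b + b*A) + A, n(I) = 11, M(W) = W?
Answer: -42604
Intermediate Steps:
u(b, A) = A + 5*b + A*b (u(b, A) = (5*b + A*b) + A = A + 5*b + A*b)
m(g, D) = -77 + 7*D (m(g, D) = 7*(D - 1*11) = 7*(D - 11) = 7*(-11 + D) = -77 + 7*D)
-41953 + m(u(4, M(1)), -82) = -41953 + (-77 + 7*(-82)) = -41953 + (-77 - 574) = -41953 - 651 = -42604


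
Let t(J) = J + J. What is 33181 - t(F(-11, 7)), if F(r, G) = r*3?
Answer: 33247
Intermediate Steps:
F(r, G) = 3*r
t(J) = 2*J
33181 - t(F(-11, 7)) = 33181 - 2*3*(-11) = 33181 - 2*(-33) = 33181 - 1*(-66) = 33181 + 66 = 33247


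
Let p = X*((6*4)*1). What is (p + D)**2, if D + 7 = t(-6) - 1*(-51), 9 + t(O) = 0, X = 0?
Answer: 1225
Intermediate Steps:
t(O) = -9 (t(O) = -9 + 0 = -9)
p = 0 (p = 0*((6*4)*1) = 0*(24*1) = 0*24 = 0)
D = 35 (D = -7 + (-9 - 1*(-51)) = -7 + (-9 + 51) = -7 + 42 = 35)
(p + D)**2 = (0 + 35)**2 = 35**2 = 1225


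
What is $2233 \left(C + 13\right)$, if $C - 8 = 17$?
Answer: $84854$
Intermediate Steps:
$C = 25$ ($C = 8 + 17 = 25$)
$2233 \left(C + 13\right) = 2233 \left(25 + 13\right) = 2233 \cdot 38 = 84854$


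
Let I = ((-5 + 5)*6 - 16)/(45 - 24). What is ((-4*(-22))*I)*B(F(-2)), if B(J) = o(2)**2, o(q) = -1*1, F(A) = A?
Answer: -1408/21 ≈ -67.048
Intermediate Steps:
o(q) = -1
B(J) = 1 (B(J) = (-1)**2 = 1)
I = -16/21 (I = (0*6 - 16)/21 = (0 - 16)*(1/21) = -16*1/21 = -16/21 ≈ -0.76190)
((-4*(-22))*I)*B(F(-2)) = (-4*(-22)*(-16/21))*1 = (88*(-16/21))*1 = -1408/21*1 = -1408/21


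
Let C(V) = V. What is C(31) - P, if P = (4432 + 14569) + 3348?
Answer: -22318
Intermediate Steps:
P = 22349 (P = 19001 + 3348 = 22349)
C(31) - P = 31 - 1*22349 = 31 - 22349 = -22318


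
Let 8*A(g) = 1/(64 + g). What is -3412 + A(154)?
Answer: -5950527/1744 ≈ -3412.0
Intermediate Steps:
A(g) = 1/(8*(64 + g))
-3412 + A(154) = -3412 + 1/(8*(64 + 154)) = -3412 + (⅛)/218 = -3412 + (⅛)*(1/218) = -3412 + 1/1744 = -5950527/1744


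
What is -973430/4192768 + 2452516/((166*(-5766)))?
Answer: -1401819371171/501641630976 ≈ -2.7945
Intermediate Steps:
-973430/4192768 + 2452516/((166*(-5766))) = -973430*1/4192768 + 2452516/(-957156) = -486715/2096384 + 2452516*(-1/957156) = -486715/2096384 - 613129/239289 = -1401819371171/501641630976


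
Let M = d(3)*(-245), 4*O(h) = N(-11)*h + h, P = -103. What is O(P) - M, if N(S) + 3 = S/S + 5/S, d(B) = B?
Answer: 8497/11 ≈ 772.45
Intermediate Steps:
N(S) = -2 + 5/S (N(S) = -3 + (S/S + 5/S) = -3 + (1 + 5/S) = -2 + 5/S)
O(h) = -4*h/11 (O(h) = ((-2 + 5/(-11))*h + h)/4 = ((-2 + 5*(-1/11))*h + h)/4 = ((-2 - 5/11)*h + h)/4 = (-27*h/11 + h)/4 = (-16*h/11)/4 = -4*h/11)
M = -735 (M = 3*(-245) = -735)
O(P) - M = -4/11*(-103) - 1*(-735) = 412/11 + 735 = 8497/11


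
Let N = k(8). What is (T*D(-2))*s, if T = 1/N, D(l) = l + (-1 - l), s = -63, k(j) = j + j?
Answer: 63/16 ≈ 3.9375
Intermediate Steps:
k(j) = 2*j
N = 16 (N = 2*8 = 16)
D(l) = -1
T = 1/16 ≈ 0.062500
(T*D(-2))*s = ((1/16)*(-1))*(-63) = -1/16*(-63) = 63/16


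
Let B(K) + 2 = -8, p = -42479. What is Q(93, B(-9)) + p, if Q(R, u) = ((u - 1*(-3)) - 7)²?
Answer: -42283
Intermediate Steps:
B(K) = -10 (B(K) = -2 - 8 = -10)
Q(R, u) = (-4 + u)² (Q(R, u) = ((u + 3) - 7)² = ((3 + u) - 7)² = (-4 + u)²)
Q(93, B(-9)) + p = (-4 - 10)² - 42479 = (-14)² - 42479 = 196 - 42479 = -42283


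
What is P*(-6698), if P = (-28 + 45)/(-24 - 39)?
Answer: 113866/63 ≈ 1807.4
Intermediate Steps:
P = -17/63 (P = 17/(-63) = 17*(-1/63) = -17/63 ≈ -0.26984)
P*(-6698) = -17/63*(-6698) = 113866/63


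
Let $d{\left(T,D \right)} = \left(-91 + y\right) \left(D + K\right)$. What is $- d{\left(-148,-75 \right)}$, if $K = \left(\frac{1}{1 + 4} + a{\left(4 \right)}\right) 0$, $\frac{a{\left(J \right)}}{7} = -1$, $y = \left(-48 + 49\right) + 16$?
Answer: $-5550$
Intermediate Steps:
$y = 17$ ($y = 1 + 16 = 17$)
$a{\left(J \right)} = -7$ ($a{\left(J \right)} = 7 \left(-1\right) = -7$)
$K = 0$ ($K = \left(\frac{1}{1 + 4} - 7\right) 0 = \left(\frac{1}{5} - 7\right) 0 = \left(- \frac{34}{5}\right) 0 = 0$)
$d{\left(T,D \right)} = - 74 D$ ($d{\left(T,D \right)} = \left(-91 + 17\right) \left(D + 0\right) = - 74 D$)
$- d{\left(-148,-75 \right)} = - \left(-74\right) \left(-75\right) = \left(-1\right) 5550 = -5550$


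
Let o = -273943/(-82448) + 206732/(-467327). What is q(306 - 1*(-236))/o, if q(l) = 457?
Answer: 17608290658672/110976320425 ≈ 158.67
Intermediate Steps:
o = 110976320425/38530176496 (o = -273943*(-1/82448) + 206732*(-1/467327) = 273943/82448 - 206732/467327 = 110976320425/38530176496 ≈ 2.8802)
q(306 - 1*(-236))/o = 457/(110976320425/38530176496) = 457*(38530176496/110976320425) = 17608290658672/110976320425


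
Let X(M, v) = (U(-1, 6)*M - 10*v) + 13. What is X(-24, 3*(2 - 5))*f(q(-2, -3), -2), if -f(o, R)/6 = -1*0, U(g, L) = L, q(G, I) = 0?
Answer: 0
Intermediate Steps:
f(o, R) = 0 (f(o, R) = -(-6)*0 = -6*0 = 0)
X(M, v) = 13 - 10*v + 6*M (X(M, v) = (6*M - 10*v) + 13 = (-10*v + 6*M) + 13 = 13 - 10*v + 6*M)
X(-24, 3*(2 - 5))*f(q(-2, -3), -2) = (13 - 30*(2 - 5) + 6*(-24))*0 = (13 - 30*(-3) - 144)*0 = (13 - 10*(-9) - 144)*0 = (13 + 90 - 144)*0 = -41*0 = 0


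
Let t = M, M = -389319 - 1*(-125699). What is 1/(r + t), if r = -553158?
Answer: -1/816778 ≈ -1.2243e-6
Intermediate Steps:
M = -263620 (M = -389319 + 125699 = -263620)
t = -263620
1/(r + t) = 1/(-553158 - 263620) = 1/(-816778) = -1/816778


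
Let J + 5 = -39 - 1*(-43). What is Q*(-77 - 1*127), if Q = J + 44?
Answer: -8772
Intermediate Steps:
J = -1 (J = -5 + (-39 - 1*(-43)) = -5 + (-39 + 43) = -5 + 4 = -1)
Q = 43 (Q = -1 + 44 = 43)
Q*(-77 - 1*127) = 43*(-77 - 1*127) = 43*(-77 - 127) = 43*(-204) = -8772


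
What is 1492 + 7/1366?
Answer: 2038079/1366 ≈ 1492.0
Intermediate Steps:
1492 + 7/1366 = 2038079/1366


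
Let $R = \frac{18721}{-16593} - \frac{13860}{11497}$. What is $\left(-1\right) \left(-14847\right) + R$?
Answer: $\frac{2831912833370}{190769721} \approx 14845.0$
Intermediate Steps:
$R = - \frac{445214317}{190769721}$ ($R = 18721 \left(- \frac{1}{16593}\right) - \frac{13860}{11497} = - \frac{18721}{16593} - \frac{13860}{11497} = - \frac{445214317}{190769721} \approx -2.3338$)
$\left(-1\right) \left(-14847\right) + R = \left(-1\right) \left(-14847\right) - \frac{445214317}{190769721} = 14847 - \frac{445214317}{190769721} = \frac{2831912833370}{190769721}$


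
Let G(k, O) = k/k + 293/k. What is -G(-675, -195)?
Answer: -382/675 ≈ -0.56593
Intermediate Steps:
G(k, O) = 1 + 293/k
-G(-675, -195) = -(293 - 675)/(-675) = -(-1)*(-382)/675 = -1*382/675 = -382/675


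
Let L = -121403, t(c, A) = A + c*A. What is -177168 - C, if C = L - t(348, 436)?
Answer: 96399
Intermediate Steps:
t(c, A) = A + A*c
C = -273567 (C = -121403 - 436*(1 + 348) = -121403 - 436*349 = -121403 - 1*152164 = -121403 - 152164 = -273567)
-177168 - C = -177168 - 1*(-273567) = -177168 + 273567 = 96399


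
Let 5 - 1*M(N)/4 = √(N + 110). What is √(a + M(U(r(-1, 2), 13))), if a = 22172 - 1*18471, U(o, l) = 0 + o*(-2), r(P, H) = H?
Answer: √(3721 - 4*√106) ≈ 60.661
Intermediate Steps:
U(o, l) = -2*o (U(o, l) = 0 - 2*o = -2*o)
a = 3701 (a = 22172 - 18471 = 3701)
M(N) = 20 - 4*√(110 + N) (M(N) = 20 - 4*√(N + 110) = 20 - 4*√(110 + N))
√(a + M(U(r(-1, 2), 13))) = √(3701 + (20 - 4*√(110 - 2*2))) = √(3701 + (20 - 4*√(110 - 4))) = √(3701 + (20 - 4*√106)) = √(3721 - 4*√106)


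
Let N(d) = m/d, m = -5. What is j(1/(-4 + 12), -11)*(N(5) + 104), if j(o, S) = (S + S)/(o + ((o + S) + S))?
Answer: 9064/87 ≈ 104.18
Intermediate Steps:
N(d) = -5/d
j(o, S) = 2*S/(2*S + 2*o) (j(o, S) = (2*S)/(o + ((S + o) + S)) = (2*S)/(o + (o + 2*S)) = (2*S)/(2*S + 2*o) = 2*S/(2*S + 2*o))
j(1/(-4 + 12), -11)*(N(5) + 104) = (-11/(-11 + 1/(-4 + 12)))*(-5/5 + 104) = (-11/(-11 + 1/8))*(-5*⅕ + 104) = (-11/(-11 + ⅛))*(-1 + 104) = -11/(-87/8)*103 = -11*(-8/87)*103 = (88/87)*103 = 9064/87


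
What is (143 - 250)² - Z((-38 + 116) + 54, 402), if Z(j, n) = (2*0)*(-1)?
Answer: 11449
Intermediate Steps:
Z(j, n) = 0 (Z(j, n) = 0*(-1) = 0)
(143 - 250)² - Z((-38 + 116) + 54, 402) = (143 - 250)² - 1*0 = (-107)² + 0 = 11449 + 0 = 11449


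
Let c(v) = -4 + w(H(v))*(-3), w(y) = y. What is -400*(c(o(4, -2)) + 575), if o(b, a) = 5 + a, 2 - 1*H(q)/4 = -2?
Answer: -209200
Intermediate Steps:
H(q) = 16 (H(q) = 8 - 4*(-2) = 8 + 8 = 16)
c(v) = -52 (c(v) = -4 + 16*(-3) = -4 - 48 = -52)
-400*(c(o(4, -2)) + 575) = -400*(-52 + 575) = -400*523 = -209200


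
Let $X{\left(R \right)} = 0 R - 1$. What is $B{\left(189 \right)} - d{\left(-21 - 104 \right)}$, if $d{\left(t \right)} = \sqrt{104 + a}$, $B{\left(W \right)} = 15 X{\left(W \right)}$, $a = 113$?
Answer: $-15 - \sqrt{217} \approx -29.731$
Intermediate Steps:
$X{\left(R \right)} = -1$ ($X{\left(R \right)} = 0 - 1 = -1$)
$B{\left(W \right)} = -15$ ($B{\left(W \right)} = 15 \left(-1\right) = -15$)
$d{\left(t \right)} = \sqrt{217}$ ($d{\left(t \right)} = \sqrt{104 + 113} = \sqrt{217}$)
$B{\left(189 \right)} - d{\left(-21 - 104 \right)} = -15 - \sqrt{217}$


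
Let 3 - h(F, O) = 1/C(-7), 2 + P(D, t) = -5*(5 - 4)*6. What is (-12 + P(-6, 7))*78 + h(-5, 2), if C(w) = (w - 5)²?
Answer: -493777/144 ≈ -3429.0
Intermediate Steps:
C(w) = (-5 + w)²
P(D, t) = -32 (P(D, t) = -2 - 5*(5 - 4)*6 = -2 - 5*1*6 = -2 - 5*6 = -2 - 30 = -32)
h(F, O) = 431/144 (h(F, O) = 3 - 1/((-5 - 7)²) = 3 - 1/((-12)²) = 3 - 1/144 = 431/144)
(-12 + P(-6, 7))*78 + h(-5, 2) = (-12 - 32)*78 + 431/144 = -44*78 + 431/144 = -3432 + 431/144 = -493777/144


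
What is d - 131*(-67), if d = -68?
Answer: 8709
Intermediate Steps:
d - 131*(-67) = -68 - 131*(-67) = -68 + 8777 = 8709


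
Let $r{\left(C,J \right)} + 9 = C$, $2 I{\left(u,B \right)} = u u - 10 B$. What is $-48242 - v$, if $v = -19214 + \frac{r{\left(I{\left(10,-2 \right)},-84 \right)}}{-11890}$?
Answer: $- \frac{345142869}{11890} \approx -29028.0$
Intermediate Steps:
$I{\left(u,B \right)} = \frac{u^{2}}{2} - 5 B$ ($I{\left(u,B \right)} = \frac{u u - 10 B}{2} = \frac{u^{2} - 10 B}{2} = \frac{u^{2}}{2} - 5 B$)
$r{\left(C,J \right)} = -9 + C$
$v = - \frac{228454511}{11890}$ ($v = -19214 + \frac{-9 - \left(-10 - \frac{10^{2}}{2}\right)}{-11890} = -19214 + \left(-9 + \left(\frac{1}{2} \cdot 100 + 10\right)\right) \left(- \frac{1}{11890}\right) = -19214 + \left(-9 + \left(50 + 10\right)\right) \left(- \frac{1}{11890}\right) = -19214 + \left(-9 + 60\right) \left(- \frac{1}{11890}\right) = -19214 + 51 \left(- \frac{1}{11890}\right) = -19214 - \frac{51}{11890} = - \frac{228454511}{11890} \approx -19214.0$)
$-48242 - v = -48242 - - \frac{228454511}{11890} = -48242 + \frac{228454511}{11890} = - \frac{345142869}{11890}$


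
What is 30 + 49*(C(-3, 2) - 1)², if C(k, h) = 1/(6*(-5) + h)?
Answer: 1321/16 ≈ 82.563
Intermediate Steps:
C(k, h) = 1/(-30 + h)
30 + 49*(C(-3, 2) - 1)² = 30 + 49*(1/(-30 + 2) - 1)² = 30 + 49*(1/(-28) - 1)² = 30 + 49*(-1/28 - 1)² = 30 + 49*(-29/28)² = 30 + 49*(841/784) = 30 + 841/16 = 1321/16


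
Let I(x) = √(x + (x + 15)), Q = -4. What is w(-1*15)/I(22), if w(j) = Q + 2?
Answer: -2*√59/59 ≈ -0.26038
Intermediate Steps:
I(x) = √(15 + 2*x) (I(x) = √(x + (15 + x)) = √(15 + 2*x))
w(j) = -2 (w(j) = -4 + 2 = -2)
w(-1*15)/I(22) = -2/√(15 + 2*22) = -2/√(15 + 44) = -2*√59/59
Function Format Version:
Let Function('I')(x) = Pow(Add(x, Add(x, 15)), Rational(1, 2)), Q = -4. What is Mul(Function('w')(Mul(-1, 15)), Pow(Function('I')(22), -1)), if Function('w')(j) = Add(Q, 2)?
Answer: Mul(Rational(-2, 59), Pow(59, Rational(1, 2))) ≈ -0.26038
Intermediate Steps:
Function('I')(x) = Pow(Add(15, Mul(2, x)), Rational(1, 2)) (Function('I')(x) = Pow(Add(x, Add(15, x)), Rational(1, 2)) = Pow(Add(15, Mul(2, x)), Rational(1, 2)))
Function('w')(j) = -2 (Function('w')(j) = Add(-4, 2) = -2)
Mul(Function('w')(Mul(-1, 15)), Pow(Function('I')(22), -1)) = Mul(-2, Pow(Pow(Add(15, Mul(2, 22)), Rational(1, 2)), -1)) = Mul(-2, Pow(Pow(Add(15, 44), Rational(1, 2)), -1)) = Mul(-2, Pow(Pow(59, Rational(1, 2)), -1)) = Mul(-2, Mul(Rational(1, 59), Pow(59, Rational(1, 2)))) = Mul(Rational(-2, 59), Pow(59, Rational(1, 2)))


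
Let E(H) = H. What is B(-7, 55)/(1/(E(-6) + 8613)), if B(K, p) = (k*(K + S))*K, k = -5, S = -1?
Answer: -2409960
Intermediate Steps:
B(K, p) = K*(5 - 5*K) (B(K, p) = (-5*(K - 1))*K = (-5*(-1 + K))*K = (5 - 5*K)*K = K*(5 - 5*K))
B(-7, 55)/(1/(E(-6) + 8613)) = (5*(-7)*(1 - 1*(-7)))/(1/(-6 + 8613)) = (5*(-7)*(1 + 7))/(1/8607) = (5*(-7)*8)/(1/8607) = -280*8607 = -2409960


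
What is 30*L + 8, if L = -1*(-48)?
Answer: 1448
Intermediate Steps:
L = 48
30*L + 8 = 30*48 + 8 = 1440 + 8 = 1448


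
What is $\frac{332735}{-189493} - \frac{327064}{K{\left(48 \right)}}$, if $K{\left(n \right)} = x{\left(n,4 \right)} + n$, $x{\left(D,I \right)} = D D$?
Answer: $- \frac{7844866409}{55710942} \approx -140.81$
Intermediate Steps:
$x{\left(D,I \right)} = D^{2}$
$K{\left(n \right)} = n + n^{2}$ ($K{\left(n \right)} = n^{2} + n = n + n^{2}$)
$\frac{332735}{-189493} - \frac{327064}{K{\left(48 \right)}} = \frac{332735}{-189493} - \frac{327064}{48 \left(1 + 48\right)} = 332735 \left(- \frac{1}{189493}\right) - \frac{327064}{48 \cdot 49} = - \frac{332735}{189493} - \frac{327064}{2352} = - \frac{332735}{189493} - \frac{40883}{294} = - \frac{7844866409}{55710942}$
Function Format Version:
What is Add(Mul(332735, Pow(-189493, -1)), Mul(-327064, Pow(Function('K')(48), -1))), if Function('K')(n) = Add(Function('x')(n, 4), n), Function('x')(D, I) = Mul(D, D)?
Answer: Rational(-7844866409, 55710942) ≈ -140.81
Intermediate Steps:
Function('x')(D, I) = Pow(D, 2)
Function('K')(n) = Add(n, Pow(n, 2)) (Function('K')(n) = Add(Pow(n, 2), n) = Add(n, Pow(n, 2)))
Add(Mul(332735, Pow(-189493, -1)), Mul(-327064, Pow(Function('K')(48), -1))) = Add(Mul(332735, Pow(-189493, -1)), Mul(-327064, Pow(Mul(48, Add(1, 48)), -1))) = Add(Mul(332735, Rational(-1, 189493)), Mul(-327064, Pow(Mul(48, 49), -1))) = Add(Rational(-332735, 189493), Mul(-327064, Pow(2352, -1))) = Add(Rational(-332735, 189493), Mul(-327064, Rational(1, 2352))) = Add(Rational(-332735, 189493), Rational(-40883, 294)) = Rational(-7844866409, 55710942)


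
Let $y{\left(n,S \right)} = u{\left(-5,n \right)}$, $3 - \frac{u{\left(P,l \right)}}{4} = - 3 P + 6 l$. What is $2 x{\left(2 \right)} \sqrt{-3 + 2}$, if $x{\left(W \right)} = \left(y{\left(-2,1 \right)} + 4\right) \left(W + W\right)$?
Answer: $32 i \approx 32.0 i$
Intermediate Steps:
$u{\left(P,l \right)} = 12 - 24 l + 12 P$ ($u{\left(P,l \right)} = 12 - 4 \left(- 3 P + 6 l\right) = 12 + \left(- 24 l + 12 P\right) = 12 - 24 l + 12 P$)
$y{\left(n,S \right)} = -48 - 24 n$ ($y{\left(n,S \right)} = 12 - 24 n + 12 \left(-5\right) = 12 - 24 n - 60 = -48 - 24 n$)
$x{\left(W \right)} = 8 W$ ($x{\left(W \right)} = \left(\left(-48 - -48\right) + 4\right) \left(W + W\right) = \left(\left(-48 + 48\right) + 4\right) 2 W = \left(0 + 4\right) 2 W = 4 \cdot 2 W = 8 W$)
$2 x{\left(2 \right)} \sqrt{-3 + 2} = 2 \cdot 8 \cdot 2 \sqrt{-3 + 2} = 2 \cdot 16 \sqrt{-1} = 32 i$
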